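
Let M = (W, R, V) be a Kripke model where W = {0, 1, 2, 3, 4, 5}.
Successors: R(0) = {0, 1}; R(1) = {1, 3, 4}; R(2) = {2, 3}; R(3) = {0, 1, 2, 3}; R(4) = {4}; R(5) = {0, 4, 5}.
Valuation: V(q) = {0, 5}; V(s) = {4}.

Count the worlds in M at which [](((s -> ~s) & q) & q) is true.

Let φ = [](((s -> ~s) & q) & q). Evaluate φ at each world:
  0 (successors {0, 1}): φ is false.
  1 (successors {1, 3, 4}): φ is false.
  2 (successors {2, 3}): φ is false.
  3 (successors {0, 1, 2, 3}): φ is false.
  4 (successors {4}): φ is false.
  5 (successors {0, 4, 5}): φ is false.
For instance, at 1:
  At 1: [](((s -> ~s) & q) & q) requires ((s -> ~s) & q) & q at every successor {1, 3, 4}.
    ((s -> ~s) & q) & q fails at 1, so [](((s -> ~s) & q) & q) is false at 1.
Satisfying worlds: none.

0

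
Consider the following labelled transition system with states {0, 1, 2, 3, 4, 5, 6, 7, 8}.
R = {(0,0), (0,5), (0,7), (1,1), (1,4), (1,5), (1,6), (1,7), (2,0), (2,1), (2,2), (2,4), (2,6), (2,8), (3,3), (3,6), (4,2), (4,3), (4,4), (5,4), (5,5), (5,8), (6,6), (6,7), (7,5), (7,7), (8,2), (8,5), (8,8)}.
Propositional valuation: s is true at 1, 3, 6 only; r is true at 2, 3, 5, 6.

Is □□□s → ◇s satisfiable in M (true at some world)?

Yes

Let φ = □□□s → ◇s. Evaluate φ at each world:
  0 (successors {0, 5, 7}): φ is true.
  1 (successors {1, 4, 5, 6, 7}): φ is true.
  2 (successors {0, 1, 2, 4, 6, 8}): φ is true.
  3 (successors {3, 6}): φ is true.
  4 (successors {2, 3, 4}): φ is true.
  5 (successors {4, 5, 8}): φ is true.
  6 (successors {6, 7}): φ is true.
  7 (successors {5, 7}): φ is true.
  8 (successors {2, 5, 8}): φ is true.
Detail at 0 (witness):
  At 0: □□□s is false, ◇s is false, so □□□s → ◇s is true.
    At 0: □□□s requires □□s at every successor {0, 5, 7}.
      □□s fails at 0, so □□□s is false at 0.
    At 0: ◇s requires s at some successor in {0, 5, 7}.
      At 0: s is false.
      At 5: s is false.
      At 7: s is false.
    So ◇s is false at 0.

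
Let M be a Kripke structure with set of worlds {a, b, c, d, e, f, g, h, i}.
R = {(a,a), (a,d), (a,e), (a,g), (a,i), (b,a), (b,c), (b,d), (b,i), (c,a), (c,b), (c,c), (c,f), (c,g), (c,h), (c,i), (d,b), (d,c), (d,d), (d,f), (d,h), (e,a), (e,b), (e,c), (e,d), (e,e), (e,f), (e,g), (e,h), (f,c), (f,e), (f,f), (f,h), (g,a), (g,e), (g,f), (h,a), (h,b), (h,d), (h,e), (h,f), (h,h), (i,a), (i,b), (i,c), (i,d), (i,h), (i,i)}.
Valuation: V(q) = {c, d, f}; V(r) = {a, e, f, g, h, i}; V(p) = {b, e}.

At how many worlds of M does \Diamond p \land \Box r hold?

Let φ = \Diamond p \land \Box r. Evaluate φ at each world:
  a (successors {a, d, e, g, i}): φ is false.
  b (successors {a, c, d, i}): φ is false.
  c (successors {a, b, c, f, g, h, i}): φ is false.
  d (successors {b, c, d, f, h}): φ is false.
  e (successors {a, b, c, d, e, f, g, h}): φ is false.
  f (successors {c, e, f, h}): φ is false.
  g (successors {a, e, f}): φ is true.
  h (successors {a, b, d, e, f, h}): φ is false.
  i (successors {a, b, c, d, h, i}): φ is false.
For instance, at a:
  At a: \Diamond p is true, \Box r is false, so \Diamond p \land \Box r is false.
    At a: \Diamond p requires p at some successor in {a, d, e, g, i}.
      p holds at e, so \Diamond p is true at a.
    At a: \Box r requires r at every successor {a, d, e, g, i}.
      r fails at d, so \Box r is false at a.
Satisfying worlds: {g}

1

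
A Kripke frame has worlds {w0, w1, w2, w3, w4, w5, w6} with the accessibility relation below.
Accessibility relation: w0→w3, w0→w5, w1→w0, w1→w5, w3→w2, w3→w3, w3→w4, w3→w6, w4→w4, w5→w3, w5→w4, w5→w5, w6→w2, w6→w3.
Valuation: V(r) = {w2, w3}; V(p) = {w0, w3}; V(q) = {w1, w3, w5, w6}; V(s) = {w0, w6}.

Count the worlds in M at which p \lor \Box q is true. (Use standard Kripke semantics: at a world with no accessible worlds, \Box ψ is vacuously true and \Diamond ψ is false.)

3

Let φ = p \lor \Box q. Evaluate φ at each world:
  w0 (successors {w3, w5}): φ is true.
  w1 (successors {w0, w5}): φ is false.
  w2 (successors ∅): φ is true.
  w3 (successors {w2, w3, w4, w6}): φ is true.
  w4 (successors {w4}): φ is false.
  w5 (successors {w3, w4, w5}): φ is false.
  w6 (successors {w2, w3}): φ is false.
For instance, at w1:
  At w1: p is false, \Box q is false, so p \lor \Box q is false.
    At w1: \Box q requires q at every successor {w0, w5}.
      q fails at w0, so \Box q is false at w1.
Satisfying worlds: {w0, w2, w3}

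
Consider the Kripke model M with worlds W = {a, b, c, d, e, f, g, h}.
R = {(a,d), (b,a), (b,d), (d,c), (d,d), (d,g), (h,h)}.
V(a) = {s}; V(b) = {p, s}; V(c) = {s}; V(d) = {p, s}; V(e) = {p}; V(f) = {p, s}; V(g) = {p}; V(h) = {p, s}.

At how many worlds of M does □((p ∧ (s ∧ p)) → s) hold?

Let φ = □((p ∧ (s ∧ p)) → s). Evaluate φ at each world:
  a (successors {d}): φ is true.
  b (successors {a, d}): φ is true.
  c (successors ∅): φ is true.
  d (successors {c, d, g}): φ is true.
  e (successors ∅): φ is true.
  f (successors ∅): φ is true.
  g (successors ∅): φ is true.
  h (successors {h}): φ is true.
For instance, at h:
  At h: □((p ∧ (s ∧ p)) → s) requires (p ∧ (s ∧ p)) → s at every successor {h}.
    At h: (p ∧ (s ∧ p)) → s is true.
  So □((p ∧ (s ∧ p)) → s) is true at h.
Satisfying worlds: {a, b, c, d, e, f, g, h}

8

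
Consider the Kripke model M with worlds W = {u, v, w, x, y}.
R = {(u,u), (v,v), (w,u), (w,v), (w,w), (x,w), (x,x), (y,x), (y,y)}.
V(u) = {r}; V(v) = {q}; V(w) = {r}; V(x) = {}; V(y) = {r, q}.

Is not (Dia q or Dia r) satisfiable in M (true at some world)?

Recall that Dia ψ holds at a world iff ψ holds at some accessible world.
Let φ = not (Dia q or Dia r). Evaluate φ at each world:
  u (successors {u}): φ is false.
  v (successors {v}): φ is false.
  w (successors {u, v, w}): φ is false.
  x (successors {w, x}): φ is false.
  y (successors {x, y}): φ is false.
For instance, at u:
  At u: Dia q or Dia r is true, so not (Dia q or Dia r) is false.
    At u: Dia q is false, Dia r is true, so Dia q or Dia r is true.
      At u: Dia q requires q at some successor in {u}.
        At u: q is false.
      So Dia q is false at u.
      At u: Dia r requires r at some successor in {u}.
        r holds at u, so Dia r is true at u.

No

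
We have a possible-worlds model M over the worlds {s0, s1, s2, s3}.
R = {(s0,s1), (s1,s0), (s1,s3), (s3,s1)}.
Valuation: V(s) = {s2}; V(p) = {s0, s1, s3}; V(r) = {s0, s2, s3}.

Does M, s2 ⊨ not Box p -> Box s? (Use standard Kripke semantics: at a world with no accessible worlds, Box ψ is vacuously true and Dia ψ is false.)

At s2: not Box p is false, Box s is true, so not Box p -> Box s is true.
  At s2: Box p is true, so not Box p is false.
    At s2: no accessible worlds, so Box p holds vacuously.
  At s2: no accessible worlds, so Box s holds vacuously.

Yes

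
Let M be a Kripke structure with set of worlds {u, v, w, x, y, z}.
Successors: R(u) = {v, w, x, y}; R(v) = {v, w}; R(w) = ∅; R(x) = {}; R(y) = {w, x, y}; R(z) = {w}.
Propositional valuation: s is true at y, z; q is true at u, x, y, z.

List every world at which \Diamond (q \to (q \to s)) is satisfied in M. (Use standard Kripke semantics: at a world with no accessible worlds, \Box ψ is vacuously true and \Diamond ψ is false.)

u, v, y, z

Let φ = \Diamond (q \to (q \to s)). Evaluate φ at each world:
  u (successors {v, w, x, y}): φ is true.
  v (successors {v, w}): φ is true.
  w (successors ∅): φ is false.
  x (successors ∅): φ is false.
  y (successors {w, x, y}): φ is true.
  z (successors {w}): φ is true.
For instance, at y:
  At y: \Diamond (q \to (q \to s)) requires q \to (q \to s) at some successor in {w, x, y}.
    q \to (q \to s) holds at w, so \Diamond (q \to (q \to s)) is true at y.
Satisfying worlds: {u, v, y, z}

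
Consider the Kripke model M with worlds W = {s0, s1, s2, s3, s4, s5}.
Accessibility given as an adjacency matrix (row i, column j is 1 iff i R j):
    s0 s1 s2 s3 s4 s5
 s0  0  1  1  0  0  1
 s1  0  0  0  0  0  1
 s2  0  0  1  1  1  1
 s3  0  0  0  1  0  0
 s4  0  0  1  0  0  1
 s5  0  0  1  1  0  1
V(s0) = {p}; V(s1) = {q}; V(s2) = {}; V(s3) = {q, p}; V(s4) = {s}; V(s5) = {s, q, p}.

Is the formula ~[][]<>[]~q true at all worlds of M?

Yes

Let φ = ~[][]<>[]~q. Evaluate φ at each world:
  s0 (successors {s1, s2, s5}): φ is true.
  s1 (successors {s5}): φ is true.
  s2 (successors {s2, s3, s4, s5}): φ is true.
  s3 (successors {s3}): φ is true.
  s4 (successors {s2, s5}): φ is true.
  s5 (successors {s2, s3, s5}): φ is true.
For instance, at s1:
  At s1: [][]<>[]~q is false, so ~[][]<>[]~q is true.
    At s1: [][]<>[]~q requires []<>[]~q at every successor {s5}.
      []<>[]~q fails at s5, so [][]<>[]~q is false at s1.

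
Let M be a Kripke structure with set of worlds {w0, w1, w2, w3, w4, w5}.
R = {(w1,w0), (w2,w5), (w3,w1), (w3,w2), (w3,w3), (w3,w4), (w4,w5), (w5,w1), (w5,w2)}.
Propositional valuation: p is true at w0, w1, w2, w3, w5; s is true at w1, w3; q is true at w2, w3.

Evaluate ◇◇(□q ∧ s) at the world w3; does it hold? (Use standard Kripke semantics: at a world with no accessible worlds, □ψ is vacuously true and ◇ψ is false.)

Recall that □ψ holds at a world iff ψ holds at every accessible world, and ◇ψ holds iff ψ holds at some accessible world.
At w3: ◇◇(□q ∧ s) requires ◇(□q ∧ s) at some successor in {w1, w2, w3, w4}.
  At w1: ◇(□q ∧ s) is false.
  At w2: ◇(□q ∧ s) is false.
  At w3: ◇(□q ∧ s) is false.
  At w4: ◇(□q ∧ s) is false.
So ◇◇(□q ∧ s) is false at w3.

No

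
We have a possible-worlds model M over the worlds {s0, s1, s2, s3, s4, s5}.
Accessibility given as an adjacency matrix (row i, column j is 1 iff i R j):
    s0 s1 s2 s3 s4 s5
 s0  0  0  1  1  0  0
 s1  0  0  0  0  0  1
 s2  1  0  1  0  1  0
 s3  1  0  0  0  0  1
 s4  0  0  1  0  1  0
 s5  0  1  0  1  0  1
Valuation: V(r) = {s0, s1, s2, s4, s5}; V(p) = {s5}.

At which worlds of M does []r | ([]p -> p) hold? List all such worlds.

Let φ = []r | ([]p -> p). Evaluate φ at each world:
  s0 (successors {s2, s3}): φ is true.
  s1 (successors {s5}): φ is true.
  s2 (successors {s0, s2, s4}): φ is true.
  s3 (successors {s0, s5}): φ is true.
  s4 (successors {s2, s4}): φ is true.
  s5 (successors {s1, s3, s5}): φ is true.
For instance, at s0:
  At s0: []r is false, []p -> p is true, so []r | ([]p -> p) is true.
    At s0: []r requires r at every successor {s2, s3}.
      r fails at s3, so []r is false at s0.
    At s0: []p is false, p is false, so []p -> p is true.
      At s0: []p requires p at every successor {s2, s3}.
        p fails at s2, so []p is false at s0.
Satisfying worlds: {s0, s1, s2, s3, s4, s5}

s0, s1, s2, s3, s4, s5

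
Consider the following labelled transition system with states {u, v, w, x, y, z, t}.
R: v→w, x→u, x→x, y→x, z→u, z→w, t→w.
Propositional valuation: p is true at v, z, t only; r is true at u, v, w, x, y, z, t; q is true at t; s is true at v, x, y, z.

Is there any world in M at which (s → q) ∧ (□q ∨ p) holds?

Let φ = (s → q) ∧ (□q ∨ p). Evaluate φ at each world:
  u (successors ∅): φ is true.
  v (successors {w}): φ is false.
  w (successors ∅): φ is true.
  x (successors {u, x}): φ is false.
  y (successors {x}): φ is false.
  z (successors {u, w}): φ is false.
  t (successors {w}): φ is true.
Detail at u (witness):
  At u: s → q is true, □q ∨ p is true, so (s → q) ∧ (□q ∨ p) is true.
    At u: □q is true, p is false, so □q ∨ p is true.
      At u: no accessible worlds, so □q holds vacuously.

Yes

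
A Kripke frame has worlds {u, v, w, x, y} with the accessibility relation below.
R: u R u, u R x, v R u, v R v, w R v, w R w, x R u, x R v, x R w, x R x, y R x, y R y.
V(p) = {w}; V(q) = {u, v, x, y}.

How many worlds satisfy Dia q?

Recall that Dia ψ holds at a world iff ψ holds at some accessible world.
Let φ = Dia q. Evaluate φ at each world:
  u (successors {u, x}): φ is true.
  v (successors {u, v}): φ is true.
  w (successors {v, w}): φ is true.
  x (successors {u, v, w, x}): φ is true.
  y (successors {x, y}): φ is true.
For instance, at x:
  At x: Dia q requires q at some successor in {u, v, w, x}.
    q holds at u, so Dia q is true at x.
Satisfying worlds: {u, v, w, x, y}

5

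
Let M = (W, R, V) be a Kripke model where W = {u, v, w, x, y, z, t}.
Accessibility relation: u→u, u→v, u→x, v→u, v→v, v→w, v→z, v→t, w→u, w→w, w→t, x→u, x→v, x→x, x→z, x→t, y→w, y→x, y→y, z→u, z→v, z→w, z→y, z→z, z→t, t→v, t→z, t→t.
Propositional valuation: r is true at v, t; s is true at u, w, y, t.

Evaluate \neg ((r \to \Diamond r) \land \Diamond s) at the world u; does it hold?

At u: (r \to \Diamond r) \land \Diamond s is true, so \neg ((r \to \Diamond r) \land \Diamond s) is false.
  At u: r \to \Diamond r is true, \Diamond s is true, so (r \to \Diamond r) \land \Diamond s is true.
    At u: r is false, \Diamond r is true, so r \to \Diamond r is true.
      At u: \Diamond r requires r at some successor in {u, v, x}.
        r holds at v, so \Diamond r is true at u.
    At u: \Diamond s requires s at some successor in {u, v, x}.
      s holds at u, so \Diamond s is true at u.

No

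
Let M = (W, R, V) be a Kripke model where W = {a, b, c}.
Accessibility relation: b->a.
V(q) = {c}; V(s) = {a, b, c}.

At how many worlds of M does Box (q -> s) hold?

Let φ = Box (q -> s). Evaluate φ at each world:
  a (successors ∅): φ is true.
  b (successors {a}): φ is true.
  c (successors ∅): φ is true.
For instance, at b:
  At b: Box (q -> s) requires q -> s at every successor {a}.
    At a: q -> s is true.
  So Box (q -> s) is true at b.
Satisfying worlds: {a, b, c}

3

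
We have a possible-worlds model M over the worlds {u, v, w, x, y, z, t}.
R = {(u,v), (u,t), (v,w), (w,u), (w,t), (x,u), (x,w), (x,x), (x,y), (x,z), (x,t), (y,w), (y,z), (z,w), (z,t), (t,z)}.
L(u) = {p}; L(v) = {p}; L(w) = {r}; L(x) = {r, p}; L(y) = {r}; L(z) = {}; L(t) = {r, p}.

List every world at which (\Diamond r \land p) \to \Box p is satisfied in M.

u, w, y, z, t

Recall that \Box ψ holds at a world iff ψ holds at every accessible world, and \Diamond ψ holds iff ψ holds at some accessible world.
Let φ = (\Diamond r \land p) \to \Box p. Evaluate φ at each world:
  u (successors {v, t}): φ is true.
  v (successors {w}): φ is false.
  w (successors {u, t}): φ is true.
  x (successors {u, w, x, y, z, t}): φ is false.
  y (successors {w, z}): φ is true.
  z (successors {w, t}): φ is true.
  t (successors {z}): φ is true.
For instance, at y:
  At y: \Diamond r \land p is false, \Box p is false, so (\Diamond r \land p) \to \Box p is true.
    At y: \Diamond r is true, p is false, so \Diamond r \land p is false.
      At y: \Diamond r requires r at some successor in {w, z}.
        r holds at w, so \Diamond r is true at y.
    At y: \Box p requires p at every successor {w, z}.
      p fails at w, so \Box p is false at y.
Satisfying worlds: {u, w, y, z, t}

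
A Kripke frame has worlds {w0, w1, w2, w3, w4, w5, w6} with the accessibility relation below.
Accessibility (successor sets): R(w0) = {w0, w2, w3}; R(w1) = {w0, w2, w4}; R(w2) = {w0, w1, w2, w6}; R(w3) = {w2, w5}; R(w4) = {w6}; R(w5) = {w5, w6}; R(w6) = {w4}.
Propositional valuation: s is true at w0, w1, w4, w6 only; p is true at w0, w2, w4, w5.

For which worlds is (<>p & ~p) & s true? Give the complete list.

Let φ = (<>p & ~p) & s. Evaluate φ at each world:
  w0 (successors {w0, w2, w3}): φ is false.
  w1 (successors {w0, w2, w4}): φ is true.
  w2 (successors {w0, w1, w2, w6}): φ is false.
  w3 (successors {w2, w5}): φ is false.
  w4 (successors {w6}): φ is false.
  w5 (successors {w5, w6}): φ is false.
  w6 (successors {w4}): φ is true.
For instance, at w5:
  At w5: <>p & ~p is false, s is false, so (<>p & ~p) & s is false.
    At w5: <>p is true, ~p is false, so <>p & ~p is false.
      At w5: <>p requires p at some successor in {w5, w6}.
        p holds at w5, so <>p is true at w5.
Satisfying worlds: {w1, w6}

w1, w6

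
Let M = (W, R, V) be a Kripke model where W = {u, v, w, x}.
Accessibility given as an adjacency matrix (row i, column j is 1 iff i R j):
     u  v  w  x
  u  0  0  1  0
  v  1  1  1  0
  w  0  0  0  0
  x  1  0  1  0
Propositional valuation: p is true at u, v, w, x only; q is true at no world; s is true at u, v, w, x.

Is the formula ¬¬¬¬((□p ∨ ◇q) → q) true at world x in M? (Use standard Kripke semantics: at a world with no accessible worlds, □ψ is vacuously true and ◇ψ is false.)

At x: ¬¬¬((□p ∨ ◇q) → q) is true, so ¬¬¬¬((□p ∨ ◇q) → q) is false.
  At x: ¬¬((□p ∨ ◇q) → q) is false, so ¬¬¬((□p ∨ ◇q) → q) is true.
    At x: ¬((□p ∨ ◇q) → q) is true, so ¬¬((□p ∨ ◇q) → q) is false.
      At x: (□p ∨ ◇q) → q is false, so ¬((□p ∨ ◇q) → q) is true.

No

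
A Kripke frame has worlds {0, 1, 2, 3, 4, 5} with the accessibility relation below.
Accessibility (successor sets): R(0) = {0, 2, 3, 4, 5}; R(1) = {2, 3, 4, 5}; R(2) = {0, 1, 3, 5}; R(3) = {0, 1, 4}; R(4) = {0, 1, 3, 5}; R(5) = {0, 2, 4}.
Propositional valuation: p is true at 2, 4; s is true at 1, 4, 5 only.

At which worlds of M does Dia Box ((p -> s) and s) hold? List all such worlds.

none

Let φ = Dia Box ((p -> s) and s). Evaluate φ at each world:
  0 (successors {0, 2, 3, 4, 5}): φ is false.
  1 (successors {2, 3, 4, 5}): φ is false.
  2 (successors {0, 1, 3, 5}): φ is false.
  3 (successors {0, 1, 4}): φ is false.
  4 (successors {0, 1, 3, 5}): φ is false.
  5 (successors {0, 2, 4}): φ is false.
For instance, at 2:
  At 2: Dia Box ((p -> s) and s) requires Box ((p -> s) and s) at some successor in {0, 1, 3, 5}.
    At 0: Box ((p -> s) and s) is false.
    At 1: Box ((p -> s) and s) is false.
    At 3: Box ((p -> s) and s) is false.
    At 5: Box ((p -> s) and s) is false.
  So Dia Box ((p -> s) and s) is false at 2.
Satisfying worlds: none.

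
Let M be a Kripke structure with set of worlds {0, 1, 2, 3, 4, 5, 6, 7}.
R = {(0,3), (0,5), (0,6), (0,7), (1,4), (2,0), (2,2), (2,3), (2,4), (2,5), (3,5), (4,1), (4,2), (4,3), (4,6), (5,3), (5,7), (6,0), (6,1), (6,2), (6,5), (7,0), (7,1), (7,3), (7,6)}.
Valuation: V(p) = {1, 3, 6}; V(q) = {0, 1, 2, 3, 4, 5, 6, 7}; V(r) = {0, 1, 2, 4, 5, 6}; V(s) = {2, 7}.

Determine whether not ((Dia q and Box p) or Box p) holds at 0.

Yes

At 0: (Dia q and Box p) or Box p is false, so not ((Dia q and Box p) or Box p) is true.
  At 0: Dia q and Box p is false, Box p is false, so (Dia q and Box p) or Box p is false.
    At 0: Dia q is true, Box p is false, so Dia q and Box p is false.
      At 0: Dia q requires q at some successor in {3, 5, 6, 7}.
        q holds at 3, so Dia q is true at 0.
      At 0: Box p requires p at every successor {3, 5, 6, 7}.
        p fails at 5, so Box p is false at 0.
    At 0: Box p requires p at every successor {3, 5, 6, 7}.
      p fails at 5, so Box p is false at 0.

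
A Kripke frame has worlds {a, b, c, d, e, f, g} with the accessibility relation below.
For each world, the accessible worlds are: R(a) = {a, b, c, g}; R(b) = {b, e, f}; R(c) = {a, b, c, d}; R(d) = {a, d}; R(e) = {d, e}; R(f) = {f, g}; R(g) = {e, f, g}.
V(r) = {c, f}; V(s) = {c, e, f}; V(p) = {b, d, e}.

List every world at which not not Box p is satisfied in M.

Let φ = not not Box p. Evaluate φ at each world:
  a (successors {a, b, c, g}): φ is false.
  b (successors {b, e, f}): φ is false.
  c (successors {a, b, c, d}): φ is false.
  d (successors {a, d}): φ is false.
  e (successors {d, e}): φ is true.
  f (successors {f, g}): φ is false.
  g (successors {e, f, g}): φ is false.
For instance, at e:
  At e: not Box p is false, so not not Box p is true.
    At e: Box p is true, so not Box p is false.
      At e: Box p requires p at every successor {d, e}.
        At d: p is true.
        At e: p is true.
      So Box p is true at e.
Satisfying worlds: {e}

e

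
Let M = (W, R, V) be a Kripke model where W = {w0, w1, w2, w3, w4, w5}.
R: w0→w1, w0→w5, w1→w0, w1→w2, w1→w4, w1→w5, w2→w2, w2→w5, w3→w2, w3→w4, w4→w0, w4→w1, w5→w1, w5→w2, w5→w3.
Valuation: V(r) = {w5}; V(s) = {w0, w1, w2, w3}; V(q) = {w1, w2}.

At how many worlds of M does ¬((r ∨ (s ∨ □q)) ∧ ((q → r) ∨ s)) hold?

Let φ = ¬((r ∨ (s ∨ □q)) ∧ ((q → r) ∨ s)). Evaluate φ at each world:
  w0 (successors {w1, w5}): φ is false.
  w1 (successors {w0, w2, w4, w5}): φ is false.
  w2 (successors {w2, w5}): φ is false.
  w3 (successors {w2, w4}): φ is false.
  w4 (successors {w0, w1}): φ is true.
  w5 (successors {w1, w2, w3}): φ is false.
For instance, at w2:
  At w2: (r ∨ (s ∨ □q)) ∧ ((q → r) ∨ s) is true, so ¬((r ∨ (s ∨ □q)) ∧ ((q → r) ∨ s)) is false.
    At w2: r ∨ (s ∨ □q) is true, (q → r) ∨ s is true, so (r ∨ (s ∨ □q)) ∧ ((q → r) ∨ s) is true.
      At w2: r is false, s ∨ □q is true, so r ∨ (s ∨ □q) is true.
Satisfying worlds: {w4}

1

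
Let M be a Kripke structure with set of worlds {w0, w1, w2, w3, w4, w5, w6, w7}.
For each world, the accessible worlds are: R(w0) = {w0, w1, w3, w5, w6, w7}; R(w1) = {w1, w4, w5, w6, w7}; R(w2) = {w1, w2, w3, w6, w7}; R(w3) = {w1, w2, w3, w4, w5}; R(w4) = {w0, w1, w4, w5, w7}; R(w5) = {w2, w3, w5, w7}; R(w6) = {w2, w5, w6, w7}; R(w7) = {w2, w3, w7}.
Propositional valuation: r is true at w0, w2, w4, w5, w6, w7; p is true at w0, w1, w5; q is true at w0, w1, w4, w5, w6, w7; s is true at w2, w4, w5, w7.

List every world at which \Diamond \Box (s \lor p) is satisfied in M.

Let φ = \Diamond \Box (s \lor p). Evaluate φ at each world:
  w0 (successors {w0, w1, w3, w5, w6, w7}): φ is false.
  w1 (successors {w1, w4, w5, w6, w7}): φ is true.
  w2 (successors {w1, w2, w3, w6, w7}): φ is false.
  w3 (successors {w1, w2, w3, w4, w5}): φ is true.
  w4 (successors {w0, w1, w4, w5, w7}): φ is true.
  w5 (successors {w2, w3, w5, w7}): φ is false.
  w6 (successors {w2, w5, w6, w7}): φ is false.
  w7 (successors {w2, w3, w7}): φ is false.
For instance, at w6:
  At w6: \Diamond \Box (s \lor p) requires \Box (s \lor p) at some successor in {w2, w5, w6, w7}.
    At w2: \Box (s \lor p) is false.
    At w5: \Box (s \lor p) is false.
    At w6: \Box (s \lor p) is false.
    At w7: \Box (s \lor p) is false.
  So \Diamond \Box (s \lor p) is false at w6.
Satisfying worlds: {w1, w3, w4}

w1, w3, w4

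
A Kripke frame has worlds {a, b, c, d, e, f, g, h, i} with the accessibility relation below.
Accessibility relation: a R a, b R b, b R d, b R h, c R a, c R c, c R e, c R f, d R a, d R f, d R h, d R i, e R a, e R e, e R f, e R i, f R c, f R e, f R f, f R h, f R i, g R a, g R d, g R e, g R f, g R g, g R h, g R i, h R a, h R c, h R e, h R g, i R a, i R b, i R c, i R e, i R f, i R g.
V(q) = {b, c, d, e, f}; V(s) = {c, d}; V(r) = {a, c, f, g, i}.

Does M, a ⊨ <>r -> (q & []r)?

At a: <>r is true, q & []r is false, so <>r -> (q & []r) is false.
  At a: <>r requires r at some successor in {a}.
    r holds at a, so <>r is true at a.
  At a: q is false, []r is true, so q & []r is false.
    At a: []r requires r at every successor {a}.
      At a: r is true.
    So []r is true at a.

No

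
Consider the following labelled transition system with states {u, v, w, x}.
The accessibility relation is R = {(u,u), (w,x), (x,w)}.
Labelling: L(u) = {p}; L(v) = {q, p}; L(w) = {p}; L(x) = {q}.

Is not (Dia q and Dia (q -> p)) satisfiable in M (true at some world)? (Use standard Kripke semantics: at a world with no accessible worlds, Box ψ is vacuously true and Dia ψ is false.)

Let φ = not (Dia q and Dia (q -> p)). Evaluate φ at each world:
  u (successors {u}): φ is true.
  v (successors ∅): φ is true.
  w (successors {x}): φ is true.
  x (successors {w}): φ is true.
Detail at u (witness):
  At u: Dia q and Dia (q -> p) is false, so not (Dia q and Dia (q -> p)) is true.
    At u: Dia q is false, Dia (q -> p) is true, so Dia q and Dia (q -> p) is false.
      At u: Dia q requires q at some successor in {u}.
        At u: q is false.
      So Dia q is false at u.
      At u: Dia (q -> p) requires q -> p at some successor in {u}.
        q -> p holds at u, so Dia (q -> p) is true at u.

Yes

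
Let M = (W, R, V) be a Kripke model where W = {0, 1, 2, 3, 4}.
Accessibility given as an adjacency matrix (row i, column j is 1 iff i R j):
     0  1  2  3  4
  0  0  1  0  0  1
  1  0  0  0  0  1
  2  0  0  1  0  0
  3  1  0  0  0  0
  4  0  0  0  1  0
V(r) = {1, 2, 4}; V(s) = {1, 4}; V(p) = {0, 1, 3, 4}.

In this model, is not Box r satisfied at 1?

At 1: Box r is true, so not Box r is false.
  At 1: Box r requires r at every successor {4}.
    At 4: r is true.
  So Box r is true at 1.

No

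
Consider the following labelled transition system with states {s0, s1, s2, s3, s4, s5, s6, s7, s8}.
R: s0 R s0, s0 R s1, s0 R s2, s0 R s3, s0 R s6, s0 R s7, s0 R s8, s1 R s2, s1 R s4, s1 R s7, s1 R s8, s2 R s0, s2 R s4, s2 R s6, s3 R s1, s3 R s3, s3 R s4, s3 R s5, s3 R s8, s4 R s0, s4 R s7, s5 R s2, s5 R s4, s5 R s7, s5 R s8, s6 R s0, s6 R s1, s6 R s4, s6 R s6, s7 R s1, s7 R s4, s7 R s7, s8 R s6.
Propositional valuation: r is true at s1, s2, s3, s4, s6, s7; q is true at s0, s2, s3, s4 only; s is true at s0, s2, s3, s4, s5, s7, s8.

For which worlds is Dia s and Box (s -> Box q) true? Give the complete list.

none

Recall that Box ψ holds at a world iff ψ holds at every accessible world, and Dia ψ holds iff ψ holds at some accessible world.
Let φ = Dia s and Box (s -> Box q). Evaluate φ at each world:
  s0 (successors {s0, s1, s2, s3, s6, s7, s8}): φ is false.
  s1 (successors {s2, s4, s7, s8}): φ is false.
  s2 (successors {s0, s4, s6}): φ is false.
  s3 (successors {s1, s3, s4, s5, s8}): φ is false.
  s4 (successors {s0, s7}): φ is false.
  s5 (successors {s2, s4, s7, s8}): φ is false.
  s6 (successors {s0, s1, s4, s6}): φ is false.
  s7 (successors {s1, s4, s7}): φ is false.
  s8 (successors {s6}): φ is false.
For instance, at s1:
  At s1: Dia s is true, Box (s -> Box q) is false, so Dia s and Box (s -> Box q) is false.
    At s1: Dia s requires s at some successor in {s2, s4, s7, s8}.
      s holds at s2, so Dia s is true at s1.
    At s1: Box (s -> Box q) requires s -> Box q at every successor {s2, s4, s7, s8}.
      s -> Box q fails at s2, so Box (s -> Box q) is false at s1.
Satisfying worlds: none.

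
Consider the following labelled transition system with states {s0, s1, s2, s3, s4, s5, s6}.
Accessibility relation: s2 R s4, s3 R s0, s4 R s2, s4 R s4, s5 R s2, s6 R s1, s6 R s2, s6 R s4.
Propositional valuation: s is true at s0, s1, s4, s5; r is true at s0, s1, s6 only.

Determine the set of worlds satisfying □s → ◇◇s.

Let φ = □s → ◇◇s. Evaluate φ at each world:
  s0 (successors ∅): φ is false.
  s1 (successors ∅): φ is false.
  s2 (successors {s4}): φ is true.
  s3 (successors {s0}): φ is false.
  s4 (successors {s2, s4}): φ is true.
  s5 (successors {s2}): φ is true.
  s6 (successors {s1, s2, s4}): φ is true.
For instance, at s4:
  At s4: □s is false, ◇◇s is true, so □s → ◇◇s is true.
    At s4: □s requires s at every successor {s2, s4}.
      s fails at s2, so □s is false at s4.
    At s4: ◇◇s requires ◇s at some successor in {s2, s4}.
      ◇s holds at s2, so ◇◇s is true at s4.
Satisfying worlds: {s2, s4, s5, s6}

s2, s4, s5, s6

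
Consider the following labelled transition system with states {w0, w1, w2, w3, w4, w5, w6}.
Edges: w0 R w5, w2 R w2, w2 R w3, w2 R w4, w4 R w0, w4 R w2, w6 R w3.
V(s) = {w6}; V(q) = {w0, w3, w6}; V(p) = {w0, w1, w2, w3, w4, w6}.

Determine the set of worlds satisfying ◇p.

w2, w4, w6

Let φ = ◇p. Evaluate φ at each world:
  w0 (successors {w5}): φ is false.
  w1 (successors ∅): φ is false.
  w2 (successors {w2, w3, w4}): φ is true.
  w3 (successors ∅): φ is false.
  w4 (successors {w0, w2}): φ is true.
  w5 (successors ∅): φ is false.
  w6 (successors {w3}): φ is true.
For instance, at w4:
  At w4: ◇p requires p at some successor in {w0, w2}.
    p holds at w0, so ◇p is true at w4.
Satisfying worlds: {w2, w4, w6}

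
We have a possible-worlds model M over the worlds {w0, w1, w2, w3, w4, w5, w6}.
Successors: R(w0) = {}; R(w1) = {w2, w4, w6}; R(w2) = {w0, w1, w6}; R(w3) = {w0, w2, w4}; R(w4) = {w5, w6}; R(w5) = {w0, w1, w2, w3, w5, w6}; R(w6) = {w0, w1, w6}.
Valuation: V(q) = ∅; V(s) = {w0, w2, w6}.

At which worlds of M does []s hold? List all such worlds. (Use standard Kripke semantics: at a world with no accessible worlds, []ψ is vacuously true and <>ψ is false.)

Let φ = []s. Evaluate φ at each world:
  w0 (successors ∅): φ is true.
  w1 (successors {w2, w4, w6}): φ is false.
  w2 (successors {w0, w1, w6}): φ is false.
  w3 (successors {w0, w2, w4}): φ is false.
  w4 (successors {w5, w6}): φ is false.
  w5 (successors {w0, w1, w2, w3, w5, w6}): φ is false.
  w6 (successors {w0, w1, w6}): φ is false.
For instance, at w5:
  At w5: []s requires s at every successor {w0, w1, w2, w3, w5, w6}.
    s fails at w1, so []s is false at w5.
Satisfying worlds: {w0}

w0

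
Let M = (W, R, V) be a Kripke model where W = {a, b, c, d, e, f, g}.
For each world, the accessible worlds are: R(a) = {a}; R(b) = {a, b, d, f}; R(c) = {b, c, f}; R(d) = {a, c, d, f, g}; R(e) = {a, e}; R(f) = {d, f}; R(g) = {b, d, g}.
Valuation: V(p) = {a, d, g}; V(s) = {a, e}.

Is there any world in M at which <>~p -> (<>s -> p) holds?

Yes

Recall that <>ψ holds at a world iff ψ holds at some accessible world.
Let φ = <>~p -> (<>s -> p). Evaluate φ at each world:
  a (successors {a}): φ is true.
  b (successors {a, b, d, f}): φ is false.
  c (successors {b, c, f}): φ is true.
  d (successors {a, c, d, f, g}): φ is true.
  e (successors {a, e}): φ is false.
  f (successors {d, f}): φ is true.
  g (successors {b, d, g}): φ is true.
Detail at a (witness):
  At a: <>~p is false, <>s -> p is true, so <>~p -> (<>s -> p) is true.
    At a: <>~p requires ~p at some successor in {a}.
      At a: ~p is false.
    So <>~p is false at a.
    At a: <>s is true, p is true, so <>s -> p is true.
      At a: <>s requires s at some successor in {a}.
        s holds at a, so <>s is true at a.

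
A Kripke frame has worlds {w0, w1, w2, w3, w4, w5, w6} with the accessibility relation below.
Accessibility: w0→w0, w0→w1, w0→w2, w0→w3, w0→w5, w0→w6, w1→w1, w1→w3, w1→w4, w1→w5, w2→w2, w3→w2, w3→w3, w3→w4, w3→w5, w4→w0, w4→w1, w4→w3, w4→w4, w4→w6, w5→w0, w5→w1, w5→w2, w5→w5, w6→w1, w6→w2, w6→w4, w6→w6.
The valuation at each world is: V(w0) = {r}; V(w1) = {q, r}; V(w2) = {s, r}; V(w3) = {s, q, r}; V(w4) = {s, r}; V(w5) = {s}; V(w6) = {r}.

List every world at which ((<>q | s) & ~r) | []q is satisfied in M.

w5

Let φ = ((<>q | s) & ~r) | []q. Evaluate φ at each world:
  w0 (successors {w0, w1, w2, w3, w5, w6}): φ is false.
  w1 (successors {w1, w3, w4, w5}): φ is false.
  w2 (successors {w2}): φ is false.
  w3 (successors {w2, w3, w4, w5}): φ is false.
  w4 (successors {w0, w1, w3, w4, w6}): φ is false.
  w5 (successors {w0, w1, w2, w5}): φ is true.
  w6 (successors {w1, w2, w4, w6}): φ is false.
For instance, at w6:
  At w6: (<>q | s) & ~r is false, []q is false, so ((<>q | s) & ~r) | []q is false.
    At w6: <>q | s is true, ~r is false, so (<>q | s) & ~r is false.
      At w6: <>q is true, s is false, so <>q | s is true.
    At w6: []q requires q at every successor {w1, w2, w4, w6}.
      q fails at w2, so []q is false at w6.
Satisfying worlds: {w5}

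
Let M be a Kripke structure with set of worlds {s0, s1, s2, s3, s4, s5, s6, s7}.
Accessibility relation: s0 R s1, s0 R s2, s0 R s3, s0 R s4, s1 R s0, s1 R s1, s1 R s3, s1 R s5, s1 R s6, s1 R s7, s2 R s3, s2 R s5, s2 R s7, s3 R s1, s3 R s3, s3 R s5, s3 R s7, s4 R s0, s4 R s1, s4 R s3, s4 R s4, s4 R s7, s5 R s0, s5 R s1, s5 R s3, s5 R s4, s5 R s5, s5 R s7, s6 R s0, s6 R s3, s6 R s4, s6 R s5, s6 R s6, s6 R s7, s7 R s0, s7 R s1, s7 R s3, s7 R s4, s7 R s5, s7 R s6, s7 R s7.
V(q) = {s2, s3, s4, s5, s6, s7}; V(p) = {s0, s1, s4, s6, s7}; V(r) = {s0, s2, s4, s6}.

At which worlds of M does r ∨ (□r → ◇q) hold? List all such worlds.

Let φ = r ∨ (□r → ◇q). Evaluate φ at each world:
  s0 (successors {s1, s2, s3, s4}): φ is true.
  s1 (successors {s0, s1, s3, s5, s6, s7}): φ is true.
  s2 (successors {s3, s5, s7}): φ is true.
  s3 (successors {s1, s3, s5, s7}): φ is true.
  s4 (successors {s0, s1, s3, s4, s7}): φ is true.
  s5 (successors {s0, s1, s3, s4, s5, s7}): φ is true.
  s6 (successors {s0, s3, s4, s5, s6, s7}): φ is true.
  s7 (successors {s0, s1, s3, s4, s5, s6, s7}): φ is true.
For instance, at s4:
  At s4: r is true, □r → ◇q is true, so r ∨ (□r → ◇q) is true.
    At s4: □r is false, ◇q is true, so □r → ◇q is true.
      At s4: □r requires r at every successor {s0, s1, s3, s4, s7}.
        r fails at s1, so □r is false at s4.
      At s4: ◇q requires q at some successor in {s0, s1, s3, s4, s7}.
        q holds at s3, so ◇q is true at s4.
Satisfying worlds: {s0, s1, s2, s3, s4, s5, s6, s7}

s0, s1, s2, s3, s4, s5, s6, s7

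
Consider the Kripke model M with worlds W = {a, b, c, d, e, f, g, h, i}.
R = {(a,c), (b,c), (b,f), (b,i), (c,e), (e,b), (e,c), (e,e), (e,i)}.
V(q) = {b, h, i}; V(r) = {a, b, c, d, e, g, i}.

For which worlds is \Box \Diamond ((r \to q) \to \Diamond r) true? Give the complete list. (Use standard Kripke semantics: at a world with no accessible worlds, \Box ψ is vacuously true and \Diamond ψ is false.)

a, c, d, f, g, h, i

Let φ = \Box \Diamond ((r \to q) \to \Diamond r). Evaluate φ at each world:
  a (successors {c}): φ is true.
  b (successors {c, f, i}): φ is false.
  c (successors {e}): φ is true.
  d (successors ∅): φ is true.
  e (successors {b, c, e, i}): φ is false.
  f (successors ∅): φ is true.
  g (successors ∅): φ is true.
  h (successors ∅): φ is true.
  i (successors ∅): φ is true.
For instance, at a:
  At a: \Box \Diamond ((r \to q) \to \Diamond r) requires \Diamond ((r \to q) \to \Diamond r) at every successor {c}.
      At c: \Diamond ((r \to q) \to \Diamond r) requires (r \to q) \to \Diamond r at some successor in {e}.
        (r \to q) \to \Diamond r holds at e, so \Diamond ((r \to q) \to \Diamond r) is true at c.
  So \Box \Diamond ((r \to q) \to \Diamond r) is true at a.
Satisfying worlds: {a, c, d, f, g, h, i}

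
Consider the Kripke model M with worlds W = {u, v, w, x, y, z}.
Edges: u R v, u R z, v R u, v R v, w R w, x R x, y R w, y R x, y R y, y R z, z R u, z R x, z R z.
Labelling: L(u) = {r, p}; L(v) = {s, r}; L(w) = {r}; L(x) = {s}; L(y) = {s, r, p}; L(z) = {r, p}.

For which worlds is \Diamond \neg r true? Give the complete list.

x, y, z

Let φ = \Diamond \neg r. Evaluate φ at each world:
  u (successors {v, z}): φ is false.
  v (successors {u, v}): φ is false.
  w (successors {w}): φ is false.
  x (successors {x}): φ is true.
  y (successors {w, x, y, z}): φ is true.
  z (successors {u, x, z}): φ is true.
For instance, at u:
  At u: \Diamond \neg r requires \neg r at some successor in {v, z}.
    At v: \neg r is false.
    At z: \neg r is false.
  So \Diamond \neg r is false at u.
Satisfying worlds: {x, y, z}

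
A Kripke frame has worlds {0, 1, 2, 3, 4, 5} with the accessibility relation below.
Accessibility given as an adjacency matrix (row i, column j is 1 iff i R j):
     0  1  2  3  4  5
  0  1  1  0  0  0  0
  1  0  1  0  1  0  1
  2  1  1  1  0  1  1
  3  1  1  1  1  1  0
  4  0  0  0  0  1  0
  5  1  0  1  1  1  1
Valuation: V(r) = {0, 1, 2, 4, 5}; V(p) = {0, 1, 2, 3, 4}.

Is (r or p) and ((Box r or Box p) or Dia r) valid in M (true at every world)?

Yes

Let φ = (r or p) and ((Box r or Box p) or Dia r). Evaluate φ at each world:
  0 (successors {0, 1}): φ is true.
  1 (successors {1, 3, 5}): φ is true.
  2 (successors {0, 1, 2, 4, 5}): φ is true.
  3 (successors {0, 1, 2, 3, 4}): φ is true.
  4 (successors {4}): φ is true.
  5 (successors {0, 2, 3, 4, 5}): φ is true.
For instance, at 5:
  At 5: r or p is true, (Box r or Box p) or Dia r is true, so (r or p) and ((Box r or Box p) or Dia r) is true.
    At 5: Box r or Box p is false, Dia r is true, so (Box r or Box p) or Dia r is true.
      At 5: Box r is false, Box p is false, so Box r or Box p is false.
      At 5: Dia r requires r at some successor in {0, 2, 3, 4, 5}.
        r holds at 0, so Dia r is true at 5.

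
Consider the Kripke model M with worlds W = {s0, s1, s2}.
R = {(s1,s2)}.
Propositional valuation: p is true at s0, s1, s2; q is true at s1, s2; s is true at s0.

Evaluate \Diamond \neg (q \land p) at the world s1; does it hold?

No

At s1: \Diamond \neg (q \land p) requires \neg (q \land p) at some successor in {s2}.
  At s2: \neg (q \land p) is false.
So \Diamond \neg (q \land p) is false at s1.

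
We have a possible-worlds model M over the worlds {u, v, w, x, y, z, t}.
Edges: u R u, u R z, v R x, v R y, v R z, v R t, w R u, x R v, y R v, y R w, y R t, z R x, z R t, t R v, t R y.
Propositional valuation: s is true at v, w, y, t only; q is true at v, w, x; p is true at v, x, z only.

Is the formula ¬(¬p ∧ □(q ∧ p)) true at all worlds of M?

Yes

Recall that □ψ holds at a world iff ψ holds at every accessible world, and ◇ψ holds iff ψ holds at some accessible world.
Let φ = ¬(¬p ∧ □(q ∧ p)). Evaluate φ at each world:
  u (successors {u, z}): φ is true.
  v (successors {x, y, z, t}): φ is true.
  w (successors {u}): φ is true.
  x (successors {v}): φ is true.
  y (successors {v, w, t}): φ is true.
  z (successors {x, t}): φ is true.
  t (successors {v, y}): φ is true.
For instance, at v:
  At v: ¬p ∧ □(q ∧ p) is false, so ¬(¬p ∧ □(q ∧ p)) is true.
    At v: ¬p is false, □(q ∧ p) is false, so ¬p ∧ □(q ∧ p) is false.
      At v: □(q ∧ p) requires q ∧ p at every successor {x, y, z, t}.
        q ∧ p fails at y, so □(q ∧ p) is false at v.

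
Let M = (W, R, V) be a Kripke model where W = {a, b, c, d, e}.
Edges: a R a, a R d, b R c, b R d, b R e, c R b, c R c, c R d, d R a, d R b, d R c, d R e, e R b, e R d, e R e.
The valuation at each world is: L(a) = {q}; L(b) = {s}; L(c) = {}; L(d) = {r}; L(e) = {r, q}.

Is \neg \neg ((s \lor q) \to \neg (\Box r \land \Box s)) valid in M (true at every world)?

Recall that \Box ψ holds at a world iff ψ holds at every accessible world, and \Diamond ψ holds iff ψ holds at some accessible world.
Let φ = \neg \neg ((s \lor q) \to \neg (\Box r \land \Box s)). Evaluate φ at each world:
  a (successors {a, d}): φ is true.
  b (successors {c, d, e}): φ is true.
  c (successors {b, c, d}): φ is true.
  d (successors {a, b, c, e}): φ is true.
  e (successors {b, d, e}): φ is true.
For instance, at d:
  At d: \neg ((s \lor q) \to \neg (\Box r \land \Box s)) is false, so \neg \neg ((s \lor q) \to \neg (\Box r \land \Box s)) is true.
    At d: (s \lor q) \to \neg (\Box r \land \Box s) is true, so \neg ((s \lor q) \to \neg (\Box r \land \Box s)) is false.
      At d: s \lor q is false, \neg (\Box r \land \Box s) is true, so (s \lor q) \to \neg (\Box r \land \Box s) is true.

Yes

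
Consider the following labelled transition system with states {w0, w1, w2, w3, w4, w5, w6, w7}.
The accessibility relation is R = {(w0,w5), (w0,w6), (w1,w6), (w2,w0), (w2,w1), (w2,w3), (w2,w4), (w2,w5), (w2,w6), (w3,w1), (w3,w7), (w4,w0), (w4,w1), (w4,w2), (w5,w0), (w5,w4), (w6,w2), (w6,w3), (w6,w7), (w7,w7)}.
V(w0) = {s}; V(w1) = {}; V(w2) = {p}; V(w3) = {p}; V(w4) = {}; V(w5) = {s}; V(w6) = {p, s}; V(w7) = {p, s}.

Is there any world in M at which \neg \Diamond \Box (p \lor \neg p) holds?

No

Recall that \Box ψ holds at a world iff ψ holds at every accessible world, and \Diamond ψ holds iff ψ holds at some accessible world.
Let φ = \neg \Diamond \Box (p \lor \neg p). Evaluate φ at each world:
  w0 (successors {w5, w6}): φ is false.
  w1 (successors {w6}): φ is false.
  w2 (successors {w0, w1, w3, w4, w5, w6}): φ is false.
  w3 (successors {w1, w7}): φ is false.
  w4 (successors {w0, w1, w2}): φ is false.
  w5 (successors {w0, w4}): φ is false.
  w6 (successors {w2, w3, w7}): φ is false.
  w7 (successors {w7}): φ is false.
For instance, at w3:
  At w3: \Diamond \Box (p \lor \neg p) is true, so \neg \Diamond \Box (p \lor \neg p) is false.
    At w3: \Diamond \Box (p \lor \neg p) requires \Box (p \lor \neg p) at some successor in {w1, w7}.
      \Box (p \lor \neg p) holds at w1, so \Diamond \Box (p \lor \neg p) is true at w3.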